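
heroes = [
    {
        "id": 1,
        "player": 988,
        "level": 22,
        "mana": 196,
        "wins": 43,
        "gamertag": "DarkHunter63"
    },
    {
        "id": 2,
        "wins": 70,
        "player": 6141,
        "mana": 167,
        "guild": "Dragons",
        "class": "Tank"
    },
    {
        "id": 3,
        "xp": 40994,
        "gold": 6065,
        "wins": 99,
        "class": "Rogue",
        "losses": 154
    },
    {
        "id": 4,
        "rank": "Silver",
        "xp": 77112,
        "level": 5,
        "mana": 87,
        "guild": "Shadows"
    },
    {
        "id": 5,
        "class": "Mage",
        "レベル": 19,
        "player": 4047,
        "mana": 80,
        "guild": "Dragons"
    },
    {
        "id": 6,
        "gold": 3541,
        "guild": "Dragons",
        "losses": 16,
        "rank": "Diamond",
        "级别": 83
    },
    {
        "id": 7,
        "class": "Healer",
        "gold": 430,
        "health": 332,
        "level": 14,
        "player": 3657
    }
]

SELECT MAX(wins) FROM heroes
99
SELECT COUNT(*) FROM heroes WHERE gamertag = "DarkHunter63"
1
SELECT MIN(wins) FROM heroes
43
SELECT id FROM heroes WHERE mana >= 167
[1, 2]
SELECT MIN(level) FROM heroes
5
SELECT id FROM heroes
[1, 2, 3, 4, 5, 6, 7]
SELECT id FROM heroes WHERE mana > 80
[1, 2, 4]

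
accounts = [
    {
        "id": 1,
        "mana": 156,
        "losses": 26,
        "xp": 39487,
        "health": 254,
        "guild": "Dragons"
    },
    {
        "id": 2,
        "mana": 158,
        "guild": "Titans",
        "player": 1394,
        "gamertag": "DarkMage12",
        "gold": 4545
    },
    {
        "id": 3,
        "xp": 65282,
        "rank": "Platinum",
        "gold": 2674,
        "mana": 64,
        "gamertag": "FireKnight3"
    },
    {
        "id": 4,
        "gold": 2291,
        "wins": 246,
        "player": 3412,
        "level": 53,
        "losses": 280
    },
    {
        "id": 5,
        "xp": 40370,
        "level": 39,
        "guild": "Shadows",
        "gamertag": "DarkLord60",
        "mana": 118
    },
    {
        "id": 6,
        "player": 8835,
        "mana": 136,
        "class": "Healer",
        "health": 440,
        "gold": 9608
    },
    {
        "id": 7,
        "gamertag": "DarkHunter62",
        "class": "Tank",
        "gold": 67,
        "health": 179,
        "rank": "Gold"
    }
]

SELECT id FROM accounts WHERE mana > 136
[1, 2]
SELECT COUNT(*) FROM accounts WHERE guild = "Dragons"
1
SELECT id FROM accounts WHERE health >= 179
[1, 6, 7]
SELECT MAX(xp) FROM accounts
65282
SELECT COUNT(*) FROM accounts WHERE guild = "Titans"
1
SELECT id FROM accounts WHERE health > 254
[6]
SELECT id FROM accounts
[1, 2, 3, 4, 5, 6, 7]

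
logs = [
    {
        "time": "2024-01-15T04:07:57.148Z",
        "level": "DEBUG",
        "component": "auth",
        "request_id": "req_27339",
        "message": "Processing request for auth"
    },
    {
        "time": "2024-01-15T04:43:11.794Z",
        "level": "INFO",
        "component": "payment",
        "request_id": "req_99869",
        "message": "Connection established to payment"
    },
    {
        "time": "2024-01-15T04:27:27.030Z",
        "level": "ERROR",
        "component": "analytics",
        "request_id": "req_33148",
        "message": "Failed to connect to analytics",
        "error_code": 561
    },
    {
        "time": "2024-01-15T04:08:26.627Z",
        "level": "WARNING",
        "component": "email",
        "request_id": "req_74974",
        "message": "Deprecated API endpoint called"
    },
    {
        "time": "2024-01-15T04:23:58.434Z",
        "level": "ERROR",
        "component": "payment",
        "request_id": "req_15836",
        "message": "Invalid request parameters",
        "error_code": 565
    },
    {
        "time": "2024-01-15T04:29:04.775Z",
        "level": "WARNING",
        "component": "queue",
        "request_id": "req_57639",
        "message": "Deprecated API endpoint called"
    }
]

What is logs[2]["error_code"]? 561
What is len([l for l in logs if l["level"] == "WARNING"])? 2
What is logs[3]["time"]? "2024-01-15T04:08:26.627Z"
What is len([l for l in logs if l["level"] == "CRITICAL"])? 0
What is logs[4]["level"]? "ERROR"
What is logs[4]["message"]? "Invalid request parameters"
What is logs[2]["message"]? "Failed to connect to analytics"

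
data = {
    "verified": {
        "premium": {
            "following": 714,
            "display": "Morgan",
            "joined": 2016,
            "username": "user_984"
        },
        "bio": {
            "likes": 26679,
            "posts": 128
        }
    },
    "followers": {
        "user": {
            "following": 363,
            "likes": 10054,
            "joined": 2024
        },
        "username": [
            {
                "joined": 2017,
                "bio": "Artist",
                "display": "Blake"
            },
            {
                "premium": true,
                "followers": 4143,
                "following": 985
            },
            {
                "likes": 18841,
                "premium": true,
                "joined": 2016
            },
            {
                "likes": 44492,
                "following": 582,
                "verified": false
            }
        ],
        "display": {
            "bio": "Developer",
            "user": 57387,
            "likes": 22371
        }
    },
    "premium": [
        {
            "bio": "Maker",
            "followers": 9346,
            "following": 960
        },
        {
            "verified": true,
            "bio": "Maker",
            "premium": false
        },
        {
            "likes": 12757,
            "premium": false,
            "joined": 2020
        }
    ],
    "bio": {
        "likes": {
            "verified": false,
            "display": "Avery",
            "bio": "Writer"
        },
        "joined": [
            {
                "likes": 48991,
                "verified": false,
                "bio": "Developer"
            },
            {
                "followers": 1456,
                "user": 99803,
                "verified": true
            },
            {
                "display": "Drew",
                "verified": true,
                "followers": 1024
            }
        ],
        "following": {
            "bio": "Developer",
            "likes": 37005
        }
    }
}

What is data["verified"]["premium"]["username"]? "user_984"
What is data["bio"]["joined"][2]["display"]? "Drew"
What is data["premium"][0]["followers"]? 9346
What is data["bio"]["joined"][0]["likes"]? 48991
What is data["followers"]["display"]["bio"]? "Developer"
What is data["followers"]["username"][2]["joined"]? 2016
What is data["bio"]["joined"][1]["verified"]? True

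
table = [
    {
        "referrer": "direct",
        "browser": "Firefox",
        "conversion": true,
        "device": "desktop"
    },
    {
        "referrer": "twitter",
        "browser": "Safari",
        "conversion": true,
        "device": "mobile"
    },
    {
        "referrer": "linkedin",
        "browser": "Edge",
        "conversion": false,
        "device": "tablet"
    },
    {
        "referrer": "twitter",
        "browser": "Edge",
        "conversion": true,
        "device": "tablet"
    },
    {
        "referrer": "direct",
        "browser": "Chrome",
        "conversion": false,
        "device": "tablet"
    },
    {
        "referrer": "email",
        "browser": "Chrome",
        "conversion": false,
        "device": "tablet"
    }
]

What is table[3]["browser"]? "Edge"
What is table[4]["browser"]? "Chrome"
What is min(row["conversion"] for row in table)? False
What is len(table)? 6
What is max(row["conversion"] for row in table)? True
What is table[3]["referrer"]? "twitter"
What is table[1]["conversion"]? True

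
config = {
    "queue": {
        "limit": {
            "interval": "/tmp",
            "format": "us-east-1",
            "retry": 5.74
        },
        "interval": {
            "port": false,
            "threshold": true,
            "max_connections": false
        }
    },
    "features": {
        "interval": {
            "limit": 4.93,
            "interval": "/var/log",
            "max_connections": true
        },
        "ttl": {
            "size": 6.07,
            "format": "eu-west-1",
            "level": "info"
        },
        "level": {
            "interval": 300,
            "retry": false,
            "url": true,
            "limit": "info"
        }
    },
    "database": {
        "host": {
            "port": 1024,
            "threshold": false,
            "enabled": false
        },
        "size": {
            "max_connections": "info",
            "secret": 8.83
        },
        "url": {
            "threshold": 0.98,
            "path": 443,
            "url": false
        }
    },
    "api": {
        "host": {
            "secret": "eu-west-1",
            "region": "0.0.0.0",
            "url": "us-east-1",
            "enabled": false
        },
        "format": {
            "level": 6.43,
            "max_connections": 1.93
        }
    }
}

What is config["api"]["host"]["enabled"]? False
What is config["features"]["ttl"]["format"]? "eu-west-1"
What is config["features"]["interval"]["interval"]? "/var/log"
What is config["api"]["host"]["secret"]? "eu-west-1"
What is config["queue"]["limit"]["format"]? "us-east-1"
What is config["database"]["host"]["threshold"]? False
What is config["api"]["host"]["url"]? "us-east-1"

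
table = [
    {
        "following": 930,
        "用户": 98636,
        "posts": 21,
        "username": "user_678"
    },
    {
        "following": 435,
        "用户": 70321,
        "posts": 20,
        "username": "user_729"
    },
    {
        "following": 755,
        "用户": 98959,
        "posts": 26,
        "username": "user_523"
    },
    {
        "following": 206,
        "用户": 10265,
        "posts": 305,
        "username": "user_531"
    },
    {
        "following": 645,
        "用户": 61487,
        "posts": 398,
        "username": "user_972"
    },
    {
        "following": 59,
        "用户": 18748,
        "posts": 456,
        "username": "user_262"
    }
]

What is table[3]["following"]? 206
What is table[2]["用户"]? 98959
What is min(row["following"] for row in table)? 59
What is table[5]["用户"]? 18748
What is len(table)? 6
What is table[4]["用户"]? 61487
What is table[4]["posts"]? 398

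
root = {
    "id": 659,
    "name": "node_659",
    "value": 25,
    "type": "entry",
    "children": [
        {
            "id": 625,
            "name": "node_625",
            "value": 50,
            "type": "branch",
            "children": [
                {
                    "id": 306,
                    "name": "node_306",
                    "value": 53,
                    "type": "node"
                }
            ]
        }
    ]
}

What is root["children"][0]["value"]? 50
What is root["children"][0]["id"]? 625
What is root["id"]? 659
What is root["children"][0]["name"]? "node_625"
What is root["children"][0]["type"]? "branch"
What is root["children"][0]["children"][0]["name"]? "node_306"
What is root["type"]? "entry"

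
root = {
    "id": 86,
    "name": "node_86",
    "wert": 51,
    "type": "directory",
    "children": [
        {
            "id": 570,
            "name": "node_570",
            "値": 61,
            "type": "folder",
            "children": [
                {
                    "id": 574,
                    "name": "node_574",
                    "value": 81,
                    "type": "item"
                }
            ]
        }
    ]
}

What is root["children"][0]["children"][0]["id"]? 574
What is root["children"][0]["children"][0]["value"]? 81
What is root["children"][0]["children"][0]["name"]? "node_574"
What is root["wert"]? 51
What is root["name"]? "node_86"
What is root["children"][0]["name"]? "node_570"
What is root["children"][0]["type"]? "folder"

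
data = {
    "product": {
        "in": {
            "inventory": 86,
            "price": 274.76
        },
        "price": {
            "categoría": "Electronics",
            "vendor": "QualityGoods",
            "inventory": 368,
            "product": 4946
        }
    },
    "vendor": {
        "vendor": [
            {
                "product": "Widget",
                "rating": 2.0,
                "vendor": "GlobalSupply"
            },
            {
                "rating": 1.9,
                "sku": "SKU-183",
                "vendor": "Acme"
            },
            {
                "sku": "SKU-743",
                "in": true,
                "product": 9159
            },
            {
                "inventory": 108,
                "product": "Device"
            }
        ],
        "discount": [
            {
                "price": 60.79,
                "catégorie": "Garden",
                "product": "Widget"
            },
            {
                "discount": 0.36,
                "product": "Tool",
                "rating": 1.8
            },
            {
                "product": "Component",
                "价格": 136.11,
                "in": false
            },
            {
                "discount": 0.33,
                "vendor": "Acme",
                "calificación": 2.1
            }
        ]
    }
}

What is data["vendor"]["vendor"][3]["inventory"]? 108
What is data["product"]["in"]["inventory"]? 86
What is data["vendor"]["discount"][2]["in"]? False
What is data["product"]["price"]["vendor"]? "QualityGoods"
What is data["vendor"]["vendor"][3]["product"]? "Device"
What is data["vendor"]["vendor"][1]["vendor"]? "Acme"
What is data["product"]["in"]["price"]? 274.76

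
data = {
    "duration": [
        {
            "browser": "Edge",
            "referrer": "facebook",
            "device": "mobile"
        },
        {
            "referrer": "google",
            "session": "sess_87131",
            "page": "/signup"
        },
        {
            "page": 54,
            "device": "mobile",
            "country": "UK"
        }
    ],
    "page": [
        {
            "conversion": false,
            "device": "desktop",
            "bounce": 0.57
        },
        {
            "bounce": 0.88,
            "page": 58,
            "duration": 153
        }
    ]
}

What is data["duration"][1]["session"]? "sess_87131"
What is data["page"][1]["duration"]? 153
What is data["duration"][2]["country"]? "UK"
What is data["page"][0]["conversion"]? False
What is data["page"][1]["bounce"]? 0.88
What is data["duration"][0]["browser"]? "Edge"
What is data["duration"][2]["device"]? "mobile"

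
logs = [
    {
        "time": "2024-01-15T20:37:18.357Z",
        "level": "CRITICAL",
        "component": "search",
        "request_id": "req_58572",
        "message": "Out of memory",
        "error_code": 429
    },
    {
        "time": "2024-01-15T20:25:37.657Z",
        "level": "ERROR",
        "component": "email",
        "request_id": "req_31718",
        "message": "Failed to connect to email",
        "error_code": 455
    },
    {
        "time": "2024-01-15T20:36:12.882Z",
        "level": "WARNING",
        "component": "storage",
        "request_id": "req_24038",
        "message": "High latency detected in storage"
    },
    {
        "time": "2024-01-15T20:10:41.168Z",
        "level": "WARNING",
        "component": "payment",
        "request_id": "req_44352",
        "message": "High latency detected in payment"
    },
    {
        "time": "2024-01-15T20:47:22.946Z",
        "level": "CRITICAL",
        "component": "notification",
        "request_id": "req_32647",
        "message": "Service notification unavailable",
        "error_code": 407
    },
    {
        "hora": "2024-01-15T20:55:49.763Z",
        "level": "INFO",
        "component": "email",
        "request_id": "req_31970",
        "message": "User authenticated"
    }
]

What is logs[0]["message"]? "Out of memory"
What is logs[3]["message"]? "High latency detected in payment"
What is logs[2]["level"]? "WARNING"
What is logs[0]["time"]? "2024-01-15T20:37:18.357Z"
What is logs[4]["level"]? "CRITICAL"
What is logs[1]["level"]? "ERROR"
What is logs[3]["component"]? "payment"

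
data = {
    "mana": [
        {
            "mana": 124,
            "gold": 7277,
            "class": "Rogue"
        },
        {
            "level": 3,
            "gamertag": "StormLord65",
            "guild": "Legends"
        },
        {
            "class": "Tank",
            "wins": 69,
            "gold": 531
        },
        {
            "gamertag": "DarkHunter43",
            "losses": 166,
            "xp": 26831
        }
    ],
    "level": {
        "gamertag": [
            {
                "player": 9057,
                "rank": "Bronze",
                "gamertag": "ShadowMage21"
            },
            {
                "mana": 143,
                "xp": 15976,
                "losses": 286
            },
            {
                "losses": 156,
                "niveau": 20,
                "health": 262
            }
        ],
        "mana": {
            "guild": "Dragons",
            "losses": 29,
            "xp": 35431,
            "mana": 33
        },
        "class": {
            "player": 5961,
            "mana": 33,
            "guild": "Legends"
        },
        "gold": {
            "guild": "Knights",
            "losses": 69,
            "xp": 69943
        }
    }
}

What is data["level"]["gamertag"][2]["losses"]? 156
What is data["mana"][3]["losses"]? 166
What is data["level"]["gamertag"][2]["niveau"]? 20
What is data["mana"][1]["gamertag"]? "StormLord65"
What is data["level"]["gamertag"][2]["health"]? 262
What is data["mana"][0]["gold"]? 7277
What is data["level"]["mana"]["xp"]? 35431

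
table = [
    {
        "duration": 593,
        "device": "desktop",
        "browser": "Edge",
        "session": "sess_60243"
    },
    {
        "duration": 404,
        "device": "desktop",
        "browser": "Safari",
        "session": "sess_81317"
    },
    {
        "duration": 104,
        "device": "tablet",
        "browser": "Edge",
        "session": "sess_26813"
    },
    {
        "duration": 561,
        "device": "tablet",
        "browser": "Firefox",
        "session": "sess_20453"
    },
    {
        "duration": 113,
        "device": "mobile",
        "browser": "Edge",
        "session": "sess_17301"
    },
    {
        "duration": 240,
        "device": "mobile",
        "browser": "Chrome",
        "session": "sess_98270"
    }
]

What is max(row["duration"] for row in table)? 593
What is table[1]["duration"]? 404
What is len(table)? 6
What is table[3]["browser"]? "Firefox"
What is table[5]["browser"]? "Chrome"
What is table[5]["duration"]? 240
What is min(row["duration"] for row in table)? 104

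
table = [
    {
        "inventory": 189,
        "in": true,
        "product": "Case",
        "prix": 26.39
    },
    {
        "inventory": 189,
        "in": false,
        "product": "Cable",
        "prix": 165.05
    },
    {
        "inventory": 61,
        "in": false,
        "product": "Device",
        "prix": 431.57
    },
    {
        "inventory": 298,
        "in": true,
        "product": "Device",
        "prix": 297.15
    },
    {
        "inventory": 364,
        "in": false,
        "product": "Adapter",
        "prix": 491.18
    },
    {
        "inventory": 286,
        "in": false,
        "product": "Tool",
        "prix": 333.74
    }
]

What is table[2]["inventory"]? 61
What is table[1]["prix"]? 165.05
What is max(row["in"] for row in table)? True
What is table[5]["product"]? "Tool"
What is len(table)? 6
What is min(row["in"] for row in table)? False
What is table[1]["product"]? "Cable"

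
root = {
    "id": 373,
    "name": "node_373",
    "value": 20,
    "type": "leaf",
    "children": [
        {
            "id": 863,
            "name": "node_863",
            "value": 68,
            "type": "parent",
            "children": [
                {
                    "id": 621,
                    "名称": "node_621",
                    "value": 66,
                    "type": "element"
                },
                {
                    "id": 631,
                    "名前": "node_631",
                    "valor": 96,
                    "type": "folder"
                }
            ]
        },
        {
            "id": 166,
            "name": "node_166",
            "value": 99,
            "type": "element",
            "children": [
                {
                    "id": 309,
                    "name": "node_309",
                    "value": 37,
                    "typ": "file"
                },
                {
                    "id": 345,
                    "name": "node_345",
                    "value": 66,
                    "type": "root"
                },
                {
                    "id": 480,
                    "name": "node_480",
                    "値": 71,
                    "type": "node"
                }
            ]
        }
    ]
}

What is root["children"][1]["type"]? "element"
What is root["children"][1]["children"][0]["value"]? 37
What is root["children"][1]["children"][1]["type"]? "root"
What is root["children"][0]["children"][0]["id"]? 621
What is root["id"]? 373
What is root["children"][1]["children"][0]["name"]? "node_309"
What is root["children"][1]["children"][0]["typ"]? "file"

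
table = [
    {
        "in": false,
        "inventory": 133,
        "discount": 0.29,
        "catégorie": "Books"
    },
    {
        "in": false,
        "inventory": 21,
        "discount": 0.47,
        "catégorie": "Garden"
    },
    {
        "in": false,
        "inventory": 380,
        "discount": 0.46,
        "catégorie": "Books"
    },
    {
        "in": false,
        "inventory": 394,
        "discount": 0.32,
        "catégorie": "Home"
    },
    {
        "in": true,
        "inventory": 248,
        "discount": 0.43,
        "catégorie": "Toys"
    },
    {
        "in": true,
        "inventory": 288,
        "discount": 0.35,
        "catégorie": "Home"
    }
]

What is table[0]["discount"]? 0.29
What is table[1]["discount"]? 0.47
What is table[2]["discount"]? 0.46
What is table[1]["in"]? False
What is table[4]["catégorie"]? "Toys"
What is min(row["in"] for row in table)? False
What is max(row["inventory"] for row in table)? 394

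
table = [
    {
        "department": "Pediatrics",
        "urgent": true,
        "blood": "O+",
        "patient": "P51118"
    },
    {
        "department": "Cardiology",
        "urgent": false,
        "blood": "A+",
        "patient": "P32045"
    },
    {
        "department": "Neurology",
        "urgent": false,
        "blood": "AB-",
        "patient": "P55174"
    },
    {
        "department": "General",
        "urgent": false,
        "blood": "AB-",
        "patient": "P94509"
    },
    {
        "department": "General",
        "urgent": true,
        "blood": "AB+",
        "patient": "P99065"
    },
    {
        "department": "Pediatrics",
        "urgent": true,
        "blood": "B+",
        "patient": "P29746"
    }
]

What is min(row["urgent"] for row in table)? False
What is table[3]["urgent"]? False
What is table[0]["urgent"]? True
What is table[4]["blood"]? "AB+"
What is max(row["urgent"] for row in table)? True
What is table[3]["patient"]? "P94509"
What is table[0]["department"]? "Pediatrics"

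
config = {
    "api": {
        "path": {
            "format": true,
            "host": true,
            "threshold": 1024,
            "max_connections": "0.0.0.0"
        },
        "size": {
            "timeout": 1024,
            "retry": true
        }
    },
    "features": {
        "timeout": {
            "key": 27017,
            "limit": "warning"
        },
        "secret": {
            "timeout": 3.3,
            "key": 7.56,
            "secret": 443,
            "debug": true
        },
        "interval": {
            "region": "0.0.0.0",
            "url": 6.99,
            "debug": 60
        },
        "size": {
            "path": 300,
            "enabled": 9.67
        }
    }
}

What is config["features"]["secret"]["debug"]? True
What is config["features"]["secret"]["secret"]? 443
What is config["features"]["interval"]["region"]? "0.0.0.0"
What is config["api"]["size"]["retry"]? True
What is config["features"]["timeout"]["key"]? 27017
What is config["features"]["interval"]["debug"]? 60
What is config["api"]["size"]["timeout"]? 1024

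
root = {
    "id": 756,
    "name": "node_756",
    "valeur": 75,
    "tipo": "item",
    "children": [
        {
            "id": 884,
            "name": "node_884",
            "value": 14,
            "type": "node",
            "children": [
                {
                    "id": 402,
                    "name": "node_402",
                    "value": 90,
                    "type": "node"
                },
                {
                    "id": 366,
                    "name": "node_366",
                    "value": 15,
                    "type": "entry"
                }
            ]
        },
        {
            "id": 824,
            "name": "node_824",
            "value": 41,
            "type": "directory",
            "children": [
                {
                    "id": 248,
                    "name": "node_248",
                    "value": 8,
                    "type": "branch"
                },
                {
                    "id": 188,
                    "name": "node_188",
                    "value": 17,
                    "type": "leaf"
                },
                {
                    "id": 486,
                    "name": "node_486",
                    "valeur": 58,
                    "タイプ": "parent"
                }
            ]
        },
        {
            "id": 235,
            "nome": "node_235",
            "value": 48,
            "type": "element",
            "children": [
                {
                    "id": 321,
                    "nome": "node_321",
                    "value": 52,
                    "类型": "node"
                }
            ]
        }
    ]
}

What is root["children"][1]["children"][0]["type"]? "branch"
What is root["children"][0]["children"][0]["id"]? 402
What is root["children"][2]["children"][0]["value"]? 52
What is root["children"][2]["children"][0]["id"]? 321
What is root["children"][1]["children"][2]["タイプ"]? "parent"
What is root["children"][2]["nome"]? "node_235"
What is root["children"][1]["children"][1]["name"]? "node_188"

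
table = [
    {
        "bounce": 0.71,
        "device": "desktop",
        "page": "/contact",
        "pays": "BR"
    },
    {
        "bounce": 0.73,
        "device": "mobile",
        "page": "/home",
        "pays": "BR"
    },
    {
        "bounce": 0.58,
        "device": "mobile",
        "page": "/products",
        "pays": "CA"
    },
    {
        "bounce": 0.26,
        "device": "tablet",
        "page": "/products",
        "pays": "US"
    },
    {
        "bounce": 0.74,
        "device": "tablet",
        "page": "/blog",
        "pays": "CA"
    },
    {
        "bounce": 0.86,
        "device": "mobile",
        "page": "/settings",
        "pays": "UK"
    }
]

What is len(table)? 6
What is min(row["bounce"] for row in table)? 0.26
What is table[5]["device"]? "mobile"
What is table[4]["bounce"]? 0.74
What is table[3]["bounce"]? 0.26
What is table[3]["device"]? "tablet"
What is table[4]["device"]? "tablet"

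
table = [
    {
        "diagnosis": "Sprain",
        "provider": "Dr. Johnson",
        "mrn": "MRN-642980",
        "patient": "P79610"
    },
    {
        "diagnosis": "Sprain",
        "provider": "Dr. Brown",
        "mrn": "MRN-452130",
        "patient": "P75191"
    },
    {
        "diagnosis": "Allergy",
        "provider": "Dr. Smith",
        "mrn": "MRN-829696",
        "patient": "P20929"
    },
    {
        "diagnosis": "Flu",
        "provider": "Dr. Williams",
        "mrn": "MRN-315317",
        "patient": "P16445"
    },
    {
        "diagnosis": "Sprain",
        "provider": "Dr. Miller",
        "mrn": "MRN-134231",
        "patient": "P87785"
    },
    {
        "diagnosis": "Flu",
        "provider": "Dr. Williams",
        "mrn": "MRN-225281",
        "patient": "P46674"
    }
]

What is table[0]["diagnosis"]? "Sprain"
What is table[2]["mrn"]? "MRN-829696"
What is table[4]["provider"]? "Dr. Miller"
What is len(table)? 6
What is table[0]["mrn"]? "MRN-642980"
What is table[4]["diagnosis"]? "Sprain"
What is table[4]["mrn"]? "MRN-134231"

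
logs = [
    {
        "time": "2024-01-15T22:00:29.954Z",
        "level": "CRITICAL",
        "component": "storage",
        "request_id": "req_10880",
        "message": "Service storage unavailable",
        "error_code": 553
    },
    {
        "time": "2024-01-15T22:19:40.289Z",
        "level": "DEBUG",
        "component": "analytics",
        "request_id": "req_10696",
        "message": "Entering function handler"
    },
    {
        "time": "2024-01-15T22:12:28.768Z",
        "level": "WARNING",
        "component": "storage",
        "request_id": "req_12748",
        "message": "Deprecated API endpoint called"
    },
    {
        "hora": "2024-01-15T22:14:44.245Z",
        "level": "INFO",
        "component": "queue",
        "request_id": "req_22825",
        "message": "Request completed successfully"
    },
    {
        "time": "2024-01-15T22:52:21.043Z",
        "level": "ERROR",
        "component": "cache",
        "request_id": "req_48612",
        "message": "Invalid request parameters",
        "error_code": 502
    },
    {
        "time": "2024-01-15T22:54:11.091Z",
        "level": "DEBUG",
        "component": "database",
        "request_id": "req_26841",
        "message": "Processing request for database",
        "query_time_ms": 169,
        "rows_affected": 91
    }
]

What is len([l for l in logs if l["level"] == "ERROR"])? 1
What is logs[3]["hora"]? "2024-01-15T22:14:44.245Z"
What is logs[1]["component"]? "analytics"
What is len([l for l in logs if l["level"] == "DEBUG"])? 2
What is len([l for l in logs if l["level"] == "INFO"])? 1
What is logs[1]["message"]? "Entering function handler"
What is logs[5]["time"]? "2024-01-15T22:54:11.091Z"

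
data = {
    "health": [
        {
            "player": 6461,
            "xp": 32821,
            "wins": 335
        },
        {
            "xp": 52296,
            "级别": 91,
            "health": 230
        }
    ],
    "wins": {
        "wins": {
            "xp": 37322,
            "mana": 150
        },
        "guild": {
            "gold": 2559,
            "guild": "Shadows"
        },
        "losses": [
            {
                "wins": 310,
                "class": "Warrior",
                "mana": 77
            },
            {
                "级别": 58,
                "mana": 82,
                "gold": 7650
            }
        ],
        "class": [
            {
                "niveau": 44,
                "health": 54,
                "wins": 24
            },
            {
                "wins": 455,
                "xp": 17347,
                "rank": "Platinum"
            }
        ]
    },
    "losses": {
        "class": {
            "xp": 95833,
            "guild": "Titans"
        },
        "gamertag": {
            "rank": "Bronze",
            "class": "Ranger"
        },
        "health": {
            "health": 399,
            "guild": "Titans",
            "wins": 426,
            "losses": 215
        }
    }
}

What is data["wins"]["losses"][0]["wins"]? 310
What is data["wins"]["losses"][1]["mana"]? 82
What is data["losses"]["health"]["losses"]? 215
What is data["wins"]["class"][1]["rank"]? "Platinum"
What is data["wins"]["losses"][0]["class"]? "Warrior"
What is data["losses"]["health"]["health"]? 399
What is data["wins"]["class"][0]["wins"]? 24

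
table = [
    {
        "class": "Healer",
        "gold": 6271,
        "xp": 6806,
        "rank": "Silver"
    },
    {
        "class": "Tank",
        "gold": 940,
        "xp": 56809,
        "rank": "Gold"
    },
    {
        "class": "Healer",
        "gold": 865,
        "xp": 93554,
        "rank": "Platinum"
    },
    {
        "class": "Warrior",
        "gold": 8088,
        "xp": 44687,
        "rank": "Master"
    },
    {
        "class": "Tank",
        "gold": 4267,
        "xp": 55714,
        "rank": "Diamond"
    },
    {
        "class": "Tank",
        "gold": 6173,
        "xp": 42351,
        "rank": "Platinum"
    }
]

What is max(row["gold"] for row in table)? 8088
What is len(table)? 6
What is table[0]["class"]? "Healer"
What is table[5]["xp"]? 42351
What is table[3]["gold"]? 8088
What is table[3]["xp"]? 44687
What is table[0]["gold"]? 6271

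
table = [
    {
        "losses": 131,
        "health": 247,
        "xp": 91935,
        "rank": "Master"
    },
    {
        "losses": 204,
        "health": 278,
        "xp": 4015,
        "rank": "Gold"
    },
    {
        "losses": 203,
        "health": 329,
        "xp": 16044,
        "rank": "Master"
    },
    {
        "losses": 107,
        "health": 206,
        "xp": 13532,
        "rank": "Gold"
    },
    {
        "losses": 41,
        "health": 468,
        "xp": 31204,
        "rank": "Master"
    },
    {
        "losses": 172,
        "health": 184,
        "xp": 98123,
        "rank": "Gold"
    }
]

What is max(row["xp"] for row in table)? 98123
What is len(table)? 6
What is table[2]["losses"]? 203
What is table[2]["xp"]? 16044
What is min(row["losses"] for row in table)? 41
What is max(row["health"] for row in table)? 468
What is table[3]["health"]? 206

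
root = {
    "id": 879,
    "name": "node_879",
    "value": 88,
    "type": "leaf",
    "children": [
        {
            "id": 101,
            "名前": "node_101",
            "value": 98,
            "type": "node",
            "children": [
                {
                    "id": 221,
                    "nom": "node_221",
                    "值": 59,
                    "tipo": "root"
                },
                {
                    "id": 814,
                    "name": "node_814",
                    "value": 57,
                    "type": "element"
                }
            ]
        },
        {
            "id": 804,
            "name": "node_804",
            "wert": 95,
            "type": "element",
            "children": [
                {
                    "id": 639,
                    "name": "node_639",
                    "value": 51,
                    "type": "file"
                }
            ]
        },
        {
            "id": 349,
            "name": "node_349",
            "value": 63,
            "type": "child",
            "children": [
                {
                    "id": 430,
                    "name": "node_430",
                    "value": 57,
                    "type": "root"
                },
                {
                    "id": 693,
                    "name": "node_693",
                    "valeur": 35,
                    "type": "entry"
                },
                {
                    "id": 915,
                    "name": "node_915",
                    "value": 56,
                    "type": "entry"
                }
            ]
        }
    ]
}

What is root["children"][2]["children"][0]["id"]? 430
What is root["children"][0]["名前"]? "node_101"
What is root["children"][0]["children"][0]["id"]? 221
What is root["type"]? "leaf"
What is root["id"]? 879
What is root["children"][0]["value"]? 98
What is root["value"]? 88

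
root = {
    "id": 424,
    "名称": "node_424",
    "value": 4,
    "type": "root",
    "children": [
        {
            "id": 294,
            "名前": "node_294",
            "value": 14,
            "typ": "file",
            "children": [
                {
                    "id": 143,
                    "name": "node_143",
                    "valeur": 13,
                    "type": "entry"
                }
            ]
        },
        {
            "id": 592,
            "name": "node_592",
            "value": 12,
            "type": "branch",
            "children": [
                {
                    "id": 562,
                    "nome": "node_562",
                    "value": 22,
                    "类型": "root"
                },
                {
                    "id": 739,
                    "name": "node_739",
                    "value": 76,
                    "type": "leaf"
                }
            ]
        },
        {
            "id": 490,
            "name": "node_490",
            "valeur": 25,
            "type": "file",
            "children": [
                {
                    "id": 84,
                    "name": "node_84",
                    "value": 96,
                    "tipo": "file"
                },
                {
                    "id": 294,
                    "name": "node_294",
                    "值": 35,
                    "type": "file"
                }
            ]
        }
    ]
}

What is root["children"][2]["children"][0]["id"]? 84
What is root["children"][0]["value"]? 14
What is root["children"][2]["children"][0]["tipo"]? "file"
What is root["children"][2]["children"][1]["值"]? 35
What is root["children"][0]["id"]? 294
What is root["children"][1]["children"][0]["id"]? 562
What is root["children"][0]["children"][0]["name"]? "node_143"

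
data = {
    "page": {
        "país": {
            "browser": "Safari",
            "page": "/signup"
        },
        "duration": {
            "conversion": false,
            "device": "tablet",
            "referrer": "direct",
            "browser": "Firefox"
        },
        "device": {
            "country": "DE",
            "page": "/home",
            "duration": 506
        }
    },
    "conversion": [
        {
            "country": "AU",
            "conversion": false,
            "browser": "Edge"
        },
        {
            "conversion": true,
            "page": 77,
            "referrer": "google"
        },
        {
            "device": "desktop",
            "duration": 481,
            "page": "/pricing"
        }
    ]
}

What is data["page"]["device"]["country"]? "DE"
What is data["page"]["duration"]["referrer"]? "direct"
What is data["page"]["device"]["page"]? "/home"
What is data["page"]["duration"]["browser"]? "Firefox"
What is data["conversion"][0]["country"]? "AU"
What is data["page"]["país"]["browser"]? "Safari"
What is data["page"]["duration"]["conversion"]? False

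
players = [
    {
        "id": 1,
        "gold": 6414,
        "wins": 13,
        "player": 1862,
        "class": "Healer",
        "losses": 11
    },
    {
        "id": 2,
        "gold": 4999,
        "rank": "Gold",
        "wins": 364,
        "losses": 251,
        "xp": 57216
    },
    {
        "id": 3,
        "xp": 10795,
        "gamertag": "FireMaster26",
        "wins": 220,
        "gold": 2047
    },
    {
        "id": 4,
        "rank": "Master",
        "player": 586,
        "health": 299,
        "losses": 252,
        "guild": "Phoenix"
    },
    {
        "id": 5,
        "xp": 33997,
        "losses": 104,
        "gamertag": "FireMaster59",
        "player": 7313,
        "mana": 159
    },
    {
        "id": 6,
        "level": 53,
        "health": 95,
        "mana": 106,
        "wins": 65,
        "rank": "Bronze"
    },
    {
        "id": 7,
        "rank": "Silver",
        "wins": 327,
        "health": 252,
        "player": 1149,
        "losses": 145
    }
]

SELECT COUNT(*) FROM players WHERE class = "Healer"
1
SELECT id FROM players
[1, 2, 3, 4, 5, 6, 7]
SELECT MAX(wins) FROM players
364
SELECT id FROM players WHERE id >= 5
[5, 6, 7]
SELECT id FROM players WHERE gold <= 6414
[1, 2, 3]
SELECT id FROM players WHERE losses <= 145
[1, 5, 7]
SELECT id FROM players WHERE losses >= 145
[2, 4, 7]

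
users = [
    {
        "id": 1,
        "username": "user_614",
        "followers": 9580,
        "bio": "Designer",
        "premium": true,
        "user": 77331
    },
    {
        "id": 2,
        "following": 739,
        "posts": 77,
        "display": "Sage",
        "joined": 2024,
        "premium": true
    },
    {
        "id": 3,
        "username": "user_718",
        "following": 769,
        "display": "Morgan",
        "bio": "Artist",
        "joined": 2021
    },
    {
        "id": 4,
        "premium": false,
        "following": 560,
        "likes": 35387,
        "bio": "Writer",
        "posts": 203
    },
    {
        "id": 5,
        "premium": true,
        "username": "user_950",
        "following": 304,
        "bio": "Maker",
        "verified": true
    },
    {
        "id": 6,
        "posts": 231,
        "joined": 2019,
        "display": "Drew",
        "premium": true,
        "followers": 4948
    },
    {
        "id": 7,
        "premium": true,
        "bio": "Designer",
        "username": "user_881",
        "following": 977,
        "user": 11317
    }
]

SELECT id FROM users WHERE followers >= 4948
[1, 6]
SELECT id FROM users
[1, 2, 3, 4, 5, 6, 7]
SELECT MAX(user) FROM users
77331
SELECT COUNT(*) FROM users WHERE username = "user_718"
1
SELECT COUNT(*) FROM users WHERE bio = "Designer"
2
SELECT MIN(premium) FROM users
False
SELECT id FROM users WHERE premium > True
[]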